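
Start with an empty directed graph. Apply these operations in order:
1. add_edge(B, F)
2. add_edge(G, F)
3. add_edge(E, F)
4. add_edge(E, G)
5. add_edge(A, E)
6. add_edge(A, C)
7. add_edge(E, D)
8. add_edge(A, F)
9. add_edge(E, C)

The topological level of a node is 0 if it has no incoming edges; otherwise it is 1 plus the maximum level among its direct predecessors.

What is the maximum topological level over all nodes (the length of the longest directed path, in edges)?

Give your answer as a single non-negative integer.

Op 1: add_edge(B, F). Edges now: 1
Op 2: add_edge(G, F). Edges now: 2
Op 3: add_edge(E, F). Edges now: 3
Op 4: add_edge(E, G). Edges now: 4
Op 5: add_edge(A, E). Edges now: 5
Op 6: add_edge(A, C). Edges now: 6
Op 7: add_edge(E, D). Edges now: 7
Op 8: add_edge(A, F). Edges now: 8
Op 9: add_edge(E, C). Edges now: 9
Compute levels (Kahn BFS):
  sources (in-degree 0): A, B
  process A: level=0
    A->C: in-degree(C)=1, level(C)>=1
    A->E: in-degree(E)=0, level(E)=1, enqueue
    A->F: in-degree(F)=3, level(F)>=1
  process B: level=0
    B->F: in-degree(F)=2, level(F)>=1
  process E: level=1
    E->C: in-degree(C)=0, level(C)=2, enqueue
    E->D: in-degree(D)=0, level(D)=2, enqueue
    E->F: in-degree(F)=1, level(F)>=2
    E->G: in-degree(G)=0, level(G)=2, enqueue
  process C: level=2
  process D: level=2
  process G: level=2
    G->F: in-degree(F)=0, level(F)=3, enqueue
  process F: level=3
All levels: A:0, B:0, C:2, D:2, E:1, F:3, G:2
max level = 3

Answer: 3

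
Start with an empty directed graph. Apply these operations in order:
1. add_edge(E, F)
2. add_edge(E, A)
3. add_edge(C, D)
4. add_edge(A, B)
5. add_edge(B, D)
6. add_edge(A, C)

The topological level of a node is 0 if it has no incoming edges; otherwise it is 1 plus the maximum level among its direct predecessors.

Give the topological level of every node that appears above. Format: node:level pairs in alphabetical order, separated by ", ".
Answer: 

Answer: A:1, B:2, C:2, D:3, E:0, F:1

Derivation:
Op 1: add_edge(E, F). Edges now: 1
Op 2: add_edge(E, A). Edges now: 2
Op 3: add_edge(C, D). Edges now: 3
Op 4: add_edge(A, B). Edges now: 4
Op 5: add_edge(B, D). Edges now: 5
Op 6: add_edge(A, C). Edges now: 6
Compute levels (Kahn BFS):
  sources (in-degree 0): E
  process E: level=0
    E->A: in-degree(A)=0, level(A)=1, enqueue
    E->F: in-degree(F)=0, level(F)=1, enqueue
  process A: level=1
    A->B: in-degree(B)=0, level(B)=2, enqueue
    A->C: in-degree(C)=0, level(C)=2, enqueue
  process F: level=1
  process B: level=2
    B->D: in-degree(D)=1, level(D)>=3
  process C: level=2
    C->D: in-degree(D)=0, level(D)=3, enqueue
  process D: level=3
All levels: A:1, B:2, C:2, D:3, E:0, F:1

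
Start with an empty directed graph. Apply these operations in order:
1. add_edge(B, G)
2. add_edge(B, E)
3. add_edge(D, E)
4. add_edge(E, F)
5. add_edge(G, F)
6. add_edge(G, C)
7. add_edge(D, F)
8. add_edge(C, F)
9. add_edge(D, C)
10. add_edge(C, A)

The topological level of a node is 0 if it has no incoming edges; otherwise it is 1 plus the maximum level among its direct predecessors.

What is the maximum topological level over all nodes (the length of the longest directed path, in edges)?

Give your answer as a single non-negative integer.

Op 1: add_edge(B, G). Edges now: 1
Op 2: add_edge(B, E). Edges now: 2
Op 3: add_edge(D, E). Edges now: 3
Op 4: add_edge(E, F). Edges now: 4
Op 5: add_edge(G, F). Edges now: 5
Op 6: add_edge(G, C). Edges now: 6
Op 7: add_edge(D, F). Edges now: 7
Op 8: add_edge(C, F). Edges now: 8
Op 9: add_edge(D, C). Edges now: 9
Op 10: add_edge(C, A). Edges now: 10
Compute levels (Kahn BFS):
  sources (in-degree 0): B, D
  process B: level=0
    B->E: in-degree(E)=1, level(E)>=1
    B->G: in-degree(G)=0, level(G)=1, enqueue
  process D: level=0
    D->C: in-degree(C)=1, level(C)>=1
    D->E: in-degree(E)=0, level(E)=1, enqueue
    D->F: in-degree(F)=3, level(F)>=1
  process G: level=1
    G->C: in-degree(C)=0, level(C)=2, enqueue
    G->F: in-degree(F)=2, level(F)>=2
  process E: level=1
    E->F: in-degree(F)=1, level(F)>=2
  process C: level=2
    C->A: in-degree(A)=0, level(A)=3, enqueue
    C->F: in-degree(F)=0, level(F)=3, enqueue
  process A: level=3
  process F: level=3
All levels: A:3, B:0, C:2, D:0, E:1, F:3, G:1
max level = 3

Answer: 3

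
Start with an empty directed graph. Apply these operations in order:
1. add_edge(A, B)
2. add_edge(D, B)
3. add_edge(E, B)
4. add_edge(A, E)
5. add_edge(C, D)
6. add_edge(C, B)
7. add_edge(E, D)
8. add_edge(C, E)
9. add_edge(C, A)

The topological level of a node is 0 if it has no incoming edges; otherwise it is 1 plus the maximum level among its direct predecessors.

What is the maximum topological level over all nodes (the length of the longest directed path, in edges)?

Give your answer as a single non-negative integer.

Op 1: add_edge(A, B). Edges now: 1
Op 2: add_edge(D, B). Edges now: 2
Op 3: add_edge(E, B). Edges now: 3
Op 4: add_edge(A, E). Edges now: 4
Op 5: add_edge(C, D). Edges now: 5
Op 6: add_edge(C, B). Edges now: 6
Op 7: add_edge(E, D). Edges now: 7
Op 8: add_edge(C, E). Edges now: 8
Op 9: add_edge(C, A). Edges now: 9
Compute levels (Kahn BFS):
  sources (in-degree 0): C
  process C: level=0
    C->A: in-degree(A)=0, level(A)=1, enqueue
    C->B: in-degree(B)=3, level(B)>=1
    C->D: in-degree(D)=1, level(D)>=1
    C->E: in-degree(E)=1, level(E)>=1
  process A: level=1
    A->B: in-degree(B)=2, level(B)>=2
    A->E: in-degree(E)=0, level(E)=2, enqueue
  process E: level=2
    E->B: in-degree(B)=1, level(B)>=3
    E->D: in-degree(D)=0, level(D)=3, enqueue
  process D: level=3
    D->B: in-degree(B)=0, level(B)=4, enqueue
  process B: level=4
All levels: A:1, B:4, C:0, D:3, E:2
max level = 4

Answer: 4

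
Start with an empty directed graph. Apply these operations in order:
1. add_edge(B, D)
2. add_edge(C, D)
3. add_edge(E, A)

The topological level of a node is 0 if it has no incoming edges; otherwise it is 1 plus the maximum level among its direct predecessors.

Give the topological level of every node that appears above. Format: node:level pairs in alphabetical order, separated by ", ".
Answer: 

Op 1: add_edge(B, D). Edges now: 1
Op 2: add_edge(C, D). Edges now: 2
Op 3: add_edge(E, A). Edges now: 3
Compute levels (Kahn BFS):
  sources (in-degree 0): B, C, E
  process B: level=0
    B->D: in-degree(D)=1, level(D)>=1
  process C: level=0
    C->D: in-degree(D)=0, level(D)=1, enqueue
  process E: level=0
    E->A: in-degree(A)=0, level(A)=1, enqueue
  process D: level=1
  process A: level=1
All levels: A:1, B:0, C:0, D:1, E:0

Answer: A:1, B:0, C:0, D:1, E:0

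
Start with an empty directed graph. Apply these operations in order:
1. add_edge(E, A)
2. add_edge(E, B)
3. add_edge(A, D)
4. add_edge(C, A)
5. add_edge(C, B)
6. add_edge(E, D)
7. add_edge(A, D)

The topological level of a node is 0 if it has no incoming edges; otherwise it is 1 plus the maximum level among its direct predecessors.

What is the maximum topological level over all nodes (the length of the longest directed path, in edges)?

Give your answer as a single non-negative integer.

Answer: 2

Derivation:
Op 1: add_edge(E, A). Edges now: 1
Op 2: add_edge(E, B). Edges now: 2
Op 3: add_edge(A, D). Edges now: 3
Op 4: add_edge(C, A). Edges now: 4
Op 5: add_edge(C, B). Edges now: 5
Op 6: add_edge(E, D). Edges now: 6
Op 7: add_edge(A, D) (duplicate, no change). Edges now: 6
Compute levels (Kahn BFS):
  sources (in-degree 0): C, E
  process C: level=0
    C->A: in-degree(A)=1, level(A)>=1
    C->B: in-degree(B)=1, level(B)>=1
  process E: level=0
    E->A: in-degree(A)=0, level(A)=1, enqueue
    E->B: in-degree(B)=0, level(B)=1, enqueue
    E->D: in-degree(D)=1, level(D)>=1
  process A: level=1
    A->D: in-degree(D)=0, level(D)=2, enqueue
  process B: level=1
  process D: level=2
All levels: A:1, B:1, C:0, D:2, E:0
max level = 2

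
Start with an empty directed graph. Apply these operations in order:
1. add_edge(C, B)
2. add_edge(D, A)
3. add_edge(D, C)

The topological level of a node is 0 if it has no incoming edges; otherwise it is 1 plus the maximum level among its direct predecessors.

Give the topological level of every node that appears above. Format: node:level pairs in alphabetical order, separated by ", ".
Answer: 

Answer: A:1, B:2, C:1, D:0

Derivation:
Op 1: add_edge(C, B). Edges now: 1
Op 2: add_edge(D, A). Edges now: 2
Op 3: add_edge(D, C). Edges now: 3
Compute levels (Kahn BFS):
  sources (in-degree 0): D
  process D: level=0
    D->A: in-degree(A)=0, level(A)=1, enqueue
    D->C: in-degree(C)=0, level(C)=1, enqueue
  process A: level=1
  process C: level=1
    C->B: in-degree(B)=0, level(B)=2, enqueue
  process B: level=2
All levels: A:1, B:2, C:1, D:0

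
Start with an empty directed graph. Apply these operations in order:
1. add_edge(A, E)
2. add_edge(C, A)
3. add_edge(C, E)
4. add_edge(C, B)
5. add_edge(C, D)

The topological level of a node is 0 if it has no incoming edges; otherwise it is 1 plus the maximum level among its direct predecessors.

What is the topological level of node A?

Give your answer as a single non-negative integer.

Op 1: add_edge(A, E). Edges now: 1
Op 2: add_edge(C, A). Edges now: 2
Op 3: add_edge(C, E). Edges now: 3
Op 4: add_edge(C, B). Edges now: 4
Op 5: add_edge(C, D). Edges now: 5
Compute levels (Kahn BFS):
  sources (in-degree 0): C
  process C: level=0
    C->A: in-degree(A)=0, level(A)=1, enqueue
    C->B: in-degree(B)=0, level(B)=1, enqueue
    C->D: in-degree(D)=0, level(D)=1, enqueue
    C->E: in-degree(E)=1, level(E)>=1
  process A: level=1
    A->E: in-degree(E)=0, level(E)=2, enqueue
  process B: level=1
  process D: level=1
  process E: level=2
All levels: A:1, B:1, C:0, D:1, E:2
level(A) = 1

Answer: 1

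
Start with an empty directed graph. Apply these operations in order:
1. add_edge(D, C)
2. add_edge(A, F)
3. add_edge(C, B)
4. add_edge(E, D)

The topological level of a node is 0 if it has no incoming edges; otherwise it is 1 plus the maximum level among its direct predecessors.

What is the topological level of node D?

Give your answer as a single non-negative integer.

Answer: 1

Derivation:
Op 1: add_edge(D, C). Edges now: 1
Op 2: add_edge(A, F). Edges now: 2
Op 3: add_edge(C, B). Edges now: 3
Op 4: add_edge(E, D). Edges now: 4
Compute levels (Kahn BFS):
  sources (in-degree 0): A, E
  process A: level=0
    A->F: in-degree(F)=0, level(F)=1, enqueue
  process E: level=0
    E->D: in-degree(D)=0, level(D)=1, enqueue
  process F: level=1
  process D: level=1
    D->C: in-degree(C)=0, level(C)=2, enqueue
  process C: level=2
    C->B: in-degree(B)=0, level(B)=3, enqueue
  process B: level=3
All levels: A:0, B:3, C:2, D:1, E:0, F:1
level(D) = 1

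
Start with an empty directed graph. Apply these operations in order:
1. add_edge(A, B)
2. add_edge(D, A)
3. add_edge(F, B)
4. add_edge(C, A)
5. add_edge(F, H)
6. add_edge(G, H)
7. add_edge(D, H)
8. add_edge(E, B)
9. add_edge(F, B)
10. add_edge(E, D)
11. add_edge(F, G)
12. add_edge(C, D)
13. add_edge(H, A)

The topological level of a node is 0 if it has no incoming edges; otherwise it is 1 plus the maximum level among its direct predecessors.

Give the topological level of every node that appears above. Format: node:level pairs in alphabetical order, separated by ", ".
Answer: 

Answer: A:3, B:4, C:0, D:1, E:0, F:0, G:1, H:2

Derivation:
Op 1: add_edge(A, B). Edges now: 1
Op 2: add_edge(D, A). Edges now: 2
Op 3: add_edge(F, B). Edges now: 3
Op 4: add_edge(C, A). Edges now: 4
Op 5: add_edge(F, H). Edges now: 5
Op 6: add_edge(G, H). Edges now: 6
Op 7: add_edge(D, H). Edges now: 7
Op 8: add_edge(E, B). Edges now: 8
Op 9: add_edge(F, B) (duplicate, no change). Edges now: 8
Op 10: add_edge(E, D). Edges now: 9
Op 11: add_edge(F, G). Edges now: 10
Op 12: add_edge(C, D). Edges now: 11
Op 13: add_edge(H, A). Edges now: 12
Compute levels (Kahn BFS):
  sources (in-degree 0): C, E, F
  process C: level=0
    C->A: in-degree(A)=2, level(A)>=1
    C->D: in-degree(D)=1, level(D)>=1
  process E: level=0
    E->B: in-degree(B)=2, level(B)>=1
    E->D: in-degree(D)=0, level(D)=1, enqueue
  process F: level=0
    F->B: in-degree(B)=1, level(B)>=1
    F->G: in-degree(G)=0, level(G)=1, enqueue
    F->H: in-degree(H)=2, level(H)>=1
  process D: level=1
    D->A: in-degree(A)=1, level(A)>=2
    D->H: in-degree(H)=1, level(H)>=2
  process G: level=1
    G->H: in-degree(H)=0, level(H)=2, enqueue
  process H: level=2
    H->A: in-degree(A)=0, level(A)=3, enqueue
  process A: level=3
    A->B: in-degree(B)=0, level(B)=4, enqueue
  process B: level=4
All levels: A:3, B:4, C:0, D:1, E:0, F:0, G:1, H:2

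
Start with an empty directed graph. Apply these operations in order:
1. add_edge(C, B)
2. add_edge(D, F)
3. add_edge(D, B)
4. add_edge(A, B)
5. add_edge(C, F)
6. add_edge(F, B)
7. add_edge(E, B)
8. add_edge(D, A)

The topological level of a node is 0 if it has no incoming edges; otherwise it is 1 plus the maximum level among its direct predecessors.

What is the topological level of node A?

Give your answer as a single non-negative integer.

Answer: 1

Derivation:
Op 1: add_edge(C, B). Edges now: 1
Op 2: add_edge(D, F). Edges now: 2
Op 3: add_edge(D, B). Edges now: 3
Op 4: add_edge(A, B). Edges now: 4
Op 5: add_edge(C, F). Edges now: 5
Op 6: add_edge(F, B). Edges now: 6
Op 7: add_edge(E, B). Edges now: 7
Op 8: add_edge(D, A). Edges now: 8
Compute levels (Kahn BFS):
  sources (in-degree 0): C, D, E
  process C: level=0
    C->B: in-degree(B)=4, level(B)>=1
    C->F: in-degree(F)=1, level(F)>=1
  process D: level=0
    D->A: in-degree(A)=0, level(A)=1, enqueue
    D->B: in-degree(B)=3, level(B)>=1
    D->F: in-degree(F)=0, level(F)=1, enqueue
  process E: level=0
    E->B: in-degree(B)=2, level(B)>=1
  process A: level=1
    A->B: in-degree(B)=1, level(B)>=2
  process F: level=1
    F->B: in-degree(B)=0, level(B)=2, enqueue
  process B: level=2
All levels: A:1, B:2, C:0, D:0, E:0, F:1
level(A) = 1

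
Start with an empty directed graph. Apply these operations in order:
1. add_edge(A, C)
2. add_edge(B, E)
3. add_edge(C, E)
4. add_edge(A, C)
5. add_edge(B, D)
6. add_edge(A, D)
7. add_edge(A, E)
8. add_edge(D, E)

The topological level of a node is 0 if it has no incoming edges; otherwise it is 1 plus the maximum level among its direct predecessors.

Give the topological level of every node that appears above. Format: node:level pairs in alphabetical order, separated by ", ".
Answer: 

Answer: A:0, B:0, C:1, D:1, E:2

Derivation:
Op 1: add_edge(A, C). Edges now: 1
Op 2: add_edge(B, E). Edges now: 2
Op 3: add_edge(C, E). Edges now: 3
Op 4: add_edge(A, C) (duplicate, no change). Edges now: 3
Op 5: add_edge(B, D). Edges now: 4
Op 6: add_edge(A, D). Edges now: 5
Op 7: add_edge(A, E). Edges now: 6
Op 8: add_edge(D, E). Edges now: 7
Compute levels (Kahn BFS):
  sources (in-degree 0): A, B
  process A: level=0
    A->C: in-degree(C)=0, level(C)=1, enqueue
    A->D: in-degree(D)=1, level(D)>=1
    A->E: in-degree(E)=3, level(E)>=1
  process B: level=0
    B->D: in-degree(D)=0, level(D)=1, enqueue
    B->E: in-degree(E)=2, level(E)>=1
  process C: level=1
    C->E: in-degree(E)=1, level(E)>=2
  process D: level=1
    D->E: in-degree(E)=0, level(E)=2, enqueue
  process E: level=2
All levels: A:0, B:0, C:1, D:1, E:2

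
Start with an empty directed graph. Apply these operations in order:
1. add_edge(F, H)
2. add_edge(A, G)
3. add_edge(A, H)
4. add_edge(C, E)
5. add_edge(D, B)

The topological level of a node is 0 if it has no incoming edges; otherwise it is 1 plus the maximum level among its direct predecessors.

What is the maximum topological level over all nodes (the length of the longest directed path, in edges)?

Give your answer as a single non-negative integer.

Answer: 1

Derivation:
Op 1: add_edge(F, H). Edges now: 1
Op 2: add_edge(A, G). Edges now: 2
Op 3: add_edge(A, H). Edges now: 3
Op 4: add_edge(C, E). Edges now: 4
Op 5: add_edge(D, B). Edges now: 5
Compute levels (Kahn BFS):
  sources (in-degree 0): A, C, D, F
  process A: level=0
    A->G: in-degree(G)=0, level(G)=1, enqueue
    A->H: in-degree(H)=1, level(H)>=1
  process C: level=0
    C->E: in-degree(E)=0, level(E)=1, enqueue
  process D: level=0
    D->B: in-degree(B)=0, level(B)=1, enqueue
  process F: level=0
    F->H: in-degree(H)=0, level(H)=1, enqueue
  process G: level=1
  process E: level=1
  process B: level=1
  process H: level=1
All levels: A:0, B:1, C:0, D:0, E:1, F:0, G:1, H:1
max level = 1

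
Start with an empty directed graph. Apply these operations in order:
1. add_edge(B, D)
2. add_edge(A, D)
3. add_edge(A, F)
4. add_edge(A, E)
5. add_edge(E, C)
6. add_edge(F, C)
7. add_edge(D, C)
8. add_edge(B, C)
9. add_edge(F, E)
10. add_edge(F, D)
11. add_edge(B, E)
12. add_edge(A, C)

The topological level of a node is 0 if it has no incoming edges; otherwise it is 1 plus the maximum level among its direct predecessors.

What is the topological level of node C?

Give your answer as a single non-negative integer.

Answer: 3

Derivation:
Op 1: add_edge(B, D). Edges now: 1
Op 2: add_edge(A, D). Edges now: 2
Op 3: add_edge(A, F). Edges now: 3
Op 4: add_edge(A, E). Edges now: 4
Op 5: add_edge(E, C). Edges now: 5
Op 6: add_edge(F, C). Edges now: 6
Op 7: add_edge(D, C). Edges now: 7
Op 8: add_edge(B, C). Edges now: 8
Op 9: add_edge(F, E). Edges now: 9
Op 10: add_edge(F, D). Edges now: 10
Op 11: add_edge(B, E). Edges now: 11
Op 12: add_edge(A, C). Edges now: 12
Compute levels (Kahn BFS):
  sources (in-degree 0): A, B
  process A: level=0
    A->C: in-degree(C)=4, level(C)>=1
    A->D: in-degree(D)=2, level(D)>=1
    A->E: in-degree(E)=2, level(E)>=1
    A->F: in-degree(F)=0, level(F)=1, enqueue
  process B: level=0
    B->C: in-degree(C)=3, level(C)>=1
    B->D: in-degree(D)=1, level(D)>=1
    B->E: in-degree(E)=1, level(E)>=1
  process F: level=1
    F->C: in-degree(C)=2, level(C)>=2
    F->D: in-degree(D)=0, level(D)=2, enqueue
    F->E: in-degree(E)=0, level(E)=2, enqueue
  process D: level=2
    D->C: in-degree(C)=1, level(C)>=3
  process E: level=2
    E->C: in-degree(C)=0, level(C)=3, enqueue
  process C: level=3
All levels: A:0, B:0, C:3, D:2, E:2, F:1
level(C) = 3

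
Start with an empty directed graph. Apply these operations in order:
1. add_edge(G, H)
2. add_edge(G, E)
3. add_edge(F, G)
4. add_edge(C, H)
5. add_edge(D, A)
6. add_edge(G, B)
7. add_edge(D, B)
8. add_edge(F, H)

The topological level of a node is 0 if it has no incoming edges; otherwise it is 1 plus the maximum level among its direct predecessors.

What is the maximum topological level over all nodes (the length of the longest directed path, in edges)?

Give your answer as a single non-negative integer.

Answer: 2

Derivation:
Op 1: add_edge(G, H). Edges now: 1
Op 2: add_edge(G, E). Edges now: 2
Op 3: add_edge(F, G). Edges now: 3
Op 4: add_edge(C, H). Edges now: 4
Op 5: add_edge(D, A). Edges now: 5
Op 6: add_edge(G, B). Edges now: 6
Op 7: add_edge(D, B). Edges now: 7
Op 8: add_edge(F, H). Edges now: 8
Compute levels (Kahn BFS):
  sources (in-degree 0): C, D, F
  process C: level=0
    C->H: in-degree(H)=2, level(H)>=1
  process D: level=0
    D->A: in-degree(A)=0, level(A)=1, enqueue
    D->B: in-degree(B)=1, level(B)>=1
  process F: level=0
    F->G: in-degree(G)=0, level(G)=1, enqueue
    F->H: in-degree(H)=1, level(H)>=1
  process A: level=1
  process G: level=1
    G->B: in-degree(B)=0, level(B)=2, enqueue
    G->E: in-degree(E)=0, level(E)=2, enqueue
    G->H: in-degree(H)=0, level(H)=2, enqueue
  process B: level=2
  process E: level=2
  process H: level=2
All levels: A:1, B:2, C:0, D:0, E:2, F:0, G:1, H:2
max level = 2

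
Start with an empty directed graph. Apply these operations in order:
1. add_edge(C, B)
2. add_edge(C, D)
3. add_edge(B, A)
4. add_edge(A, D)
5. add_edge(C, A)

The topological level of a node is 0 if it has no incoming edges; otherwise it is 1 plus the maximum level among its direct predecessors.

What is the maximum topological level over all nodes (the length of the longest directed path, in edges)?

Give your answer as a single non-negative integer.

Op 1: add_edge(C, B). Edges now: 1
Op 2: add_edge(C, D). Edges now: 2
Op 3: add_edge(B, A). Edges now: 3
Op 4: add_edge(A, D). Edges now: 4
Op 5: add_edge(C, A). Edges now: 5
Compute levels (Kahn BFS):
  sources (in-degree 0): C
  process C: level=0
    C->A: in-degree(A)=1, level(A)>=1
    C->B: in-degree(B)=0, level(B)=1, enqueue
    C->D: in-degree(D)=1, level(D)>=1
  process B: level=1
    B->A: in-degree(A)=0, level(A)=2, enqueue
  process A: level=2
    A->D: in-degree(D)=0, level(D)=3, enqueue
  process D: level=3
All levels: A:2, B:1, C:0, D:3
max level = 3

Answer: 3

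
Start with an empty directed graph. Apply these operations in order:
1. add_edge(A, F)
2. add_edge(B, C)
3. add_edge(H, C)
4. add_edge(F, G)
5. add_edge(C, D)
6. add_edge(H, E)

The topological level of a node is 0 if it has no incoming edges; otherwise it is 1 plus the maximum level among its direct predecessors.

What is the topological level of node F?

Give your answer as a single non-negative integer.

Op 1: add_edge(A, F). Edges now: 1
Op 2: add_edge(B, C). Edges now: 2
Op 3: add_edge(H, C). Edges now: 3
Op 4: add_edge(F, G). Edges now: 4
Op 5: add_edge(C, D). Edges now: 5
Op 6: add_edge(H, E). Edges now: 6
Compute levels (Kahn BFS):
  sources (in-degree 0): A, B, H
  process A: level=0
    A->F: in-degree(F)=0, level(F)=1, enqueue
  process B: level=0
    B->C: in-degree(C)=1, level(C)>=1
  process H: level=0
    H->C: in-degree(C)=0, level(C)=1, enqueue
    H->E: in-degree(E)=0, level(E)=1, enqueue
  process F: level=1
    F->G: in-degree(G)=0, level(G)=2, enqueue
  process C: level=1
    C->D: in-degree(D)=0, level(D)=2, enqueue
  process E: level=1
  process G: level=2
  process D: level=2
All levels: A:0, B:0, C:1, D:2, E:1, F:1, G:2, H:0
level(F) = 1

Answer: 1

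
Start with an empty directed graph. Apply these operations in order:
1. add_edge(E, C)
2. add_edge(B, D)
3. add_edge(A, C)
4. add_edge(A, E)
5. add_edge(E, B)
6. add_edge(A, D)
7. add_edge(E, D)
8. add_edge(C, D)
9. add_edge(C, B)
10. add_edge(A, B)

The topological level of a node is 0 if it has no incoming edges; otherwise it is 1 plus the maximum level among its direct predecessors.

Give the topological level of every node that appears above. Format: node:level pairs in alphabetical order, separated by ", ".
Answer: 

Op 1: add_edge(E, C). Edges now: 1
Op 2: add_edge(B, D). Edges now: 2
Op 3: add_edge(A, C). Edges now: 3
Op 4: add_edge(A, E). Edges now: 4
Op 5: add_edge(E, B). Edges now: 5
Op 6: add_edge(A, D). Edges now: 6
Op 7: add_edge(E, D). Edges now: 7
Op 8: add_edge(C, D). Edges now: 8
Op 9: add_edge(C, B). Edges now: 9
Op 10: add_edge(A, B). Edges now: 10
Compute levels (Kahn BFS):
  sources (in-degree 0): A
  process A: level=0
    A->B: in-degree(B)=2, level(B)>=1
    A->C: in-degree(C)=1, level(C)>=1
    A->D: in-degree(D)=3, level(D)>=1
    A->E: in-degree(E)=0, level(E)=1, enqueue
  process E: level=1
    E->B: in-degree(B)=1, level(B)>=2
    E->C: in-degree(C)=0, level(C)=2, enqueue
    E->D: in-degree(D)=2, level(D)>=2
  process C: level=2
    C->B: in-degree(B)=0, level(B)=3, enqueue
    C->D: in-degree(D)=1, level(D)>=3
  process B: level=3
    B->D: in-degree(D)=0, level(D)=4, enqueue
  process D: level=4
All levels: A:0, B:3, C:2, D:4, E:1

Answer: A:0, B:3, C:2, D:4, E:1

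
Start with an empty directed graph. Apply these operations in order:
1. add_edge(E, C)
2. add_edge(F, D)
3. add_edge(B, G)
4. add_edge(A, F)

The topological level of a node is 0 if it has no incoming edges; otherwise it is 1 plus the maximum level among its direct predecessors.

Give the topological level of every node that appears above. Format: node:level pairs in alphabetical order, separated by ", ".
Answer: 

Answer: A:0, B:0, C:1, D:2, E:0, F:1, G:1

Derivation:
Op 1: add_edge(E, C). Edges now: 1
Op 2: add_edge(F, D). Edges now: 2
Op 3: add_edge(B, G). Edges now: 3
Op 4: add_edge(A, F). Edges now: 4
Compute levels (Kahn BFS):
  sources (in-degree 0): A, B, E
  process A: level=0
    A->F: in-degree(F)=0, level(F)=1, enqueue
  process B: level=0
    B->G: in-degree(G)=0, level(G)=1, enqueue
  process E: level=0
    E->C: in-degree(C)=0, level(C)=1, enqueue
  process F: level=1
    F->D: in-degree(D)=0, level(D)=2, enqueue
  process G: level=1
  process C: level=1
  process D: level=2
All levels: A:0, B:0, C:1, D:2, E:0, F:1, G:1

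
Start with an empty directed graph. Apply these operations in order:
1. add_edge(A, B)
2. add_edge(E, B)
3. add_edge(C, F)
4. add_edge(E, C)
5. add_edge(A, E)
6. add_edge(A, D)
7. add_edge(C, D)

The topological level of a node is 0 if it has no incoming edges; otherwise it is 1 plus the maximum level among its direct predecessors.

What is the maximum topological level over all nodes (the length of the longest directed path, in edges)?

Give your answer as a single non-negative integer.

Answer: 3

Derivation:
Op 1: add_edge(A, B). Edges now: 1
Op 2: add_edge(E, B). Edges now: 2
Op 3: add_edge(C, F). Edges now: 3
Op 4: add_edge(E, C). Edges now: 4
Op 5: add_edge(A, E). Edges now: 5
Op 6: add_edge(A, D). Edges now: 6
Op 7: add_edge(C, D). Edges now: 7
Compute levels (Kahn BFS):
  sources (in-degree 0): A
  process A: level=0
    A->B: in-degree(B)=1, level(B)>=1
    A->D: in-degree(D)=1, level(D)>=1
    A->E: in-degree(E)=0, level(E)=1, enqueue
  process E: level=1
    E->B: in-degree(B)=0, level(B)=2, enqueue
    E->C: in-degree(C)=0, level(C)=2, enqueue
  process B: level=2
  process C: level=2
    C->D: in-degree(D)=0, level(D)=3, enqueue
    C->F: in-degree(F)=0, level(F)=3, enqueue
  process D: level=3
  process F: level=3
All levels: A:0, B:2, C:2, D:3, E:1, F:3
max level = 3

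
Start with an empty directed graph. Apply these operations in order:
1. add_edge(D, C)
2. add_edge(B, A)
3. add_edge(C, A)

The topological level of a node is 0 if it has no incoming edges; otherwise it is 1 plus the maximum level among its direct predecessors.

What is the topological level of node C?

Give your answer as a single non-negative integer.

Answer: 1

Derivation:
Op 1: add_edge(D, C). Edges now: 1
Op 2: add_edge(B, A). Edges now: 2
Op 3: add_edge(C, A). Edges now: 3
Compute levels (Kahn BFS):
  sources (in-degree 0): B, D
  process B: level=0
    B->A: in-degree(A)=1, level(A)>=1
  process D: level=0
    D->C: in-degree(C)=0, level(C)=1, enqueue
  process C: level=1
    C->A: in-degree(A)=0, level(A)=2, enqueue
  process A: level=2
All levels: A:2, B:0, C:1, D:0
level(C) = 1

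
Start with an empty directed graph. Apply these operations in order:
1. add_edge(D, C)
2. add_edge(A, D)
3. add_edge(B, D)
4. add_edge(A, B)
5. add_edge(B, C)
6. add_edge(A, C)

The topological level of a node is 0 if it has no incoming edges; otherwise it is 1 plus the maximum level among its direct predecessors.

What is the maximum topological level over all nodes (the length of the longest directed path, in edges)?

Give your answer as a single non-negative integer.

Op 1: add_edge(D, C). Edges now: 1
Op 2: add_edge(A, D). Edges now: 2
Op 3: add_edge(B, D). Edges now: 3
Op 4: add_edge(A, B). Edges now: 4
Op 5: add_edge(B, C). Edges now: 5
Op 6: add_edge(A, C). Edges now: 6
Compute levels (Kahn BFS):
  sources (in-degree 0): A
  process A: level=0
    A->B: in-degree(B)=0, level(B)=1, enqueue
    A->C: in-degree(C)=2, level(C)>=1
    A->D: in-degree(D)=1, level(D)>=1
  process B: level=1
    B->C: in-degree(C)=1, level(C)>=2
    B->D: in-degree(D)=0, level(D)=2, enqueue
  process D: level=2
    D->C: in-degree(C)=0, level(C)=3, enqueue
  process C: level=3
All levels: A:0, B:1, C:3, D:2
max level = 3

Answer: 3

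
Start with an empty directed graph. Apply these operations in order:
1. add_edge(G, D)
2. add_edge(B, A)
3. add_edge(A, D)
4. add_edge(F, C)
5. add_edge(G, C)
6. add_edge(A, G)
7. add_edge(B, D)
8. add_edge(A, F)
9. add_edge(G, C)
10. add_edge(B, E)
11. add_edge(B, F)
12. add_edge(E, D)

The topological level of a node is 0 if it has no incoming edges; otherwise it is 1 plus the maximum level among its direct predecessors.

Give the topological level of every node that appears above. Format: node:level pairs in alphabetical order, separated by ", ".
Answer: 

Op 1: add_edge(G, D). Edges now: 1
Op 2: add_edge(B, A). Edges now: 2
Op 3: add_edge(A, D). Edges now: 3
Op 4: add_edge(F, C). Edges now: 4
Op 5: add_edge(G, C). Edges now: 5
Op 6: add_edge(A, G). Edges now: 6
Op 7: add_edge(B, D). Edges now: 7
Op 8: add_edge(A, F). Edges now: 8
Op 9: add_edge(G, C) (duplicate, no change). Edges now: 8
Op 10: add_edge(B, E). Edges now: 9
Op 11: add_edge(B, F). Edges now: 10
Op 12: add_edge(E, D). Edges now: 11
Compute levels (Kahn BFS):
  sources (in-degree 0): B
  process B: level=0
    B->A: in-degree(A)=0, level(A)=1, enqueue
    B->D: in-degree(D)=3, level(D)>=1
    B->E: in-degree(E)=0, level(E)=1, enqueue
    B->F: in-degree(F)=1, level(F)>=1
  process A: level=1
    A->D: in-degree(D)=2, level(D)>=2
    A->F: in-degree(F)=0, level(F)=2, enqueue
    A->G: in-degree(G)=0, level(G)=2, enqueue
  process E: level=1
    E->D: in-degree(D)=1, level(D)>=2
  process F: level=2
    F->C: in-degree(C)=1, level(C)>=3
  process G: level=2
    G->C: in-degree(C)=0, level(C)=3, enqueue
    G->D: in-degree(D)=0, level(D)=3, enqueue
  process C: level=3
  process D: level=3
All levels: A:1, B:0, C:3, D:3, E:1, F:2, G:2

Answer: A:1, B:0, C:3, D:3, E:1, F:2, G:2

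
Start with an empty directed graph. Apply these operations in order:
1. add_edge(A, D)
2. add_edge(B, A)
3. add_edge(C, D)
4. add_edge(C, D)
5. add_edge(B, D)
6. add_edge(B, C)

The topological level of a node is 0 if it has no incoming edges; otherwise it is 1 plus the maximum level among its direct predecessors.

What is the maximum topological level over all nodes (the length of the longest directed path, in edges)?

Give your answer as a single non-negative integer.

Answer: 2

Derivation:
Op 1: add_edge(A, D). Edges now: 1
Op 2: add_edge(B, A). Edges now: 2
Op 3: add_edge(C, D). Edges now: 3
Op 4: add_edge(C, D) (duplicate, no change). Edges now: 3
Op 5: add_edge(B, D). Edges now: 4
Op 6: add_edge(B, C). Edges now: 5
Compute levels (Kahn BFS):
  sources (in-degree 0): B
  process B: level=0
    B->A: in-degree(A)=0, level(A)=1, enqueue
    B->C: in-degree(C)=0, level(C)=1, enqueue
    B->D: in-degree(D)=2, level(D)>=1
  process A: level=1
    A->D: in-degree(D)=1, level(D)>=2
  process C: level=1
    C->D: in-degree(D)=0, level(D)=2, enqueue
  process D: level=2
All levels: A:1, B:0, C:1, D:2
max level = 2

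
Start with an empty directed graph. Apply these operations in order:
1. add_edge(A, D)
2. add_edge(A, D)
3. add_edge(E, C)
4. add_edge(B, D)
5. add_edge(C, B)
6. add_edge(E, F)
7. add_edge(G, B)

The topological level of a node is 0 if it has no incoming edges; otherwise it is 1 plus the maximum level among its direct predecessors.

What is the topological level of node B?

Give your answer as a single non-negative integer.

Op 1: add_edge(A, D). Edges now: 1
Op 2: add_edge(A, D) (duplicate, no change). Edges now: 1
Op 3: add_edge(E, C). Edges now: 2
Op 4: add_edge(B, D). Edges now: 3
Op 5: add_edge(C, B). Edges now: 4
Op 6: add_edge(E, F). Edges now: 5
Op 7: add_edge(G, B). Edges now: 6
Compute levels (Kahn BFS):
  sources (in-degree 0): A, E, G
  process A: level=0
    A->D: in-degree(D)=1, level(D)>=1
  process E: level=0
    E->C: in-degree(C)=0, level(C)=1, enqueue
    E->F: in-degree(F)=0, level(F)=1, enqueue
  process G: level=0
    G->B: in-degree(B)=1, level(B)>=1
  process C: level=1
    C->B: in-degree(B)=0, level(B)=2, enqueue
  process F: level=1
  process B: level=2
    B->D: in-degree(D)=0, level(D)=3, enqueue
  process D: level=3
All levels: A:0, B:2, C:1, D:3, E:0, F:1, G:0
level(B) = 2

Answer: 2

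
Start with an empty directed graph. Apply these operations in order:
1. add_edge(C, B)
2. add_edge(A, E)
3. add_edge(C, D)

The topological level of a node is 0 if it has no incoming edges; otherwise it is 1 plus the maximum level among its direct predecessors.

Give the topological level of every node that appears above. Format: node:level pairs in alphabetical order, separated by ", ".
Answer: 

Answer: A:0, B:1, C:0, D:1, E:1

Derivation:
Op 1: add_edge(C, B). Edges now: 1
Op 2: add_edge(A, E). Edges now: 2
Op 3: add_edge(C, D). Edges now: 3
Compute levels (Kahn BFS):
  sources (in-degree 0): A, C
  process A: level=0
    A->E: in-degree(E)=0, level(E)=1, enqueue
  process C: level=0
    C->B: in-degree(B)=0, level(B)=1, enqueue
    C->D: in-degree(D)=0, level(D)=1, enqueue
  process E: level=1
  process B: level=1
  process D: level=1
All levels: A:0, B:1, C:0, D:1, E:1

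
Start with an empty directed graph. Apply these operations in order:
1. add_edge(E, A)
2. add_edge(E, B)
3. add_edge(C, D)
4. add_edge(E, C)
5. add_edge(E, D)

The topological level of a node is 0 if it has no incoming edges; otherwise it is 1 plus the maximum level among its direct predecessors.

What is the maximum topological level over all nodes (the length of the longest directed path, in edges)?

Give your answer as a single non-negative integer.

Answer: 2

Derivation:
Op 1: add_edge(E, A). Edges now: 1
Op 2: add_edge(E, B). Edges now: 2
Op 3: add_edge(C, D). Edges now: 3
Op 4: add_edge(E, C). Edges now: 4
Op 5: add_edge(E, D). Edges now: 5
Compute levels (Kahn BFS):
  sources (in-degree 0): E
  process E: level=0
    E->A: in-degree(A)=0, level(A)=1, enqueue
    E->B: in-degree(B)=0, level(B)=1, enqueue
    E->C: in-degree(C)=0, level(C)=1, enqueue
    E->D: in-degree(D)=1, level(D)>=1
  process A: level=1
  process B: level=1
  process C: level=1
    C->D: in-degree(D)=0, level(D)=2, enqueue
  process D: level=2
All levels: A:1, B:1, C:1, D:2, E:0
max level = 2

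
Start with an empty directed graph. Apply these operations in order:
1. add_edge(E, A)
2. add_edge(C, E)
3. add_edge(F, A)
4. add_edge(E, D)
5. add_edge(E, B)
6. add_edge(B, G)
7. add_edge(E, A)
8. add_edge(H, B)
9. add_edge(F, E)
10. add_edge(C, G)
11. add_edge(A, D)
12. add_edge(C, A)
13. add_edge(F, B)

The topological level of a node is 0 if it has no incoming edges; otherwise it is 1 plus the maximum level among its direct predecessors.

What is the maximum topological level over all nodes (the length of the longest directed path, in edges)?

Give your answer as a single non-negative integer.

Answer: 3

Derivation:
Op 1: add_edge(E, A). Edges now: 1
Op 2: add_edge(C, E). Edges now: 2
Op 3: add_edge(F, A). Edges now: 3
Op 4: add_edge(E, D). Edges now: 4
Op 5: add_edge(E, B). Edges now: 5
Op 6: add_edge(B, G). Edges now: 6
Op 7: add_edge(E, A) (duplicate, no change). Edges now: 6
Op 8: add_edge(H, B). Edges now: 7
Op 9: add_edge(F, E). Edges now: 8
Op 10: add_edge(C, G). Edges now: 9
Op 11: add_edge(A, D). Edges now: 10
Op 12: add_edge(C, A). Edges now: 11
Op 13: add_edge(F, B). Edges now: 12
Compute levels (Kahn BFS):
  sources (in-degree 0): C, F, H
  process C: level=0
    C->A: in-degree(A)=2, level(A)>=1
    C->E: in-degree(E)=1, level(E)>=1
    C->G: in-degree(G)=1, level(G)>=1
  process F: level=0
    F->A: in-degree(A)=1, level(A)>=1
    F->B: in-degree(B)=2, level(B)>=1
    F->E: in-degree(E)=0, level(E)=1, enqueue
  process H: level=0
    H->B: in-degree(B)=1, level(B)>=1
  process E: level=1
    E->A: in-degree(A)=0, level(A)=2, enqueue
    E->B: in-degree(B)=0, level(B)=2, enqueue
    E->D: in-degree(D)=1, level(D)>=2
  process A: level=2
    A->D: in-degree(D)=0, level(D)=3, enqueue
  process B: level=2
    B->G: in-degree(G)=0, level(G)=3, enqueue
  process D: level=3
  process G: level=3
All levels: A:2, B:2, C:0, D:3, E:1, F:0, G:3, H:0
max level = 3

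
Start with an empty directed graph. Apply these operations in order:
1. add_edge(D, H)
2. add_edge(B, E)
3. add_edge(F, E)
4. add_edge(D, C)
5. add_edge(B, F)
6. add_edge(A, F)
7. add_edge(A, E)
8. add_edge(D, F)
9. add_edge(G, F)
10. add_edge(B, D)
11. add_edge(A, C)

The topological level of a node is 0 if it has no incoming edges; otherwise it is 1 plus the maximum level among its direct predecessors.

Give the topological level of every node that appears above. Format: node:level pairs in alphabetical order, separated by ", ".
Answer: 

Op 1: add_edge(D, H). Edges now: 1
Op 2: add_edge(B, E). Edges now: 2
Op 3: add_edge(F, E). Edges now: 3
Op 4: add_edge(D, C). Edges now: 4
Op 5: add_edge(B, F). Edges now: 5
Op 6: add_edge(A, F). Edges now: 6
Op 7: add_edge(A, E). Edges now: 7
Op 8: add_edge(D, F). Edges now: 8
Op 9: add_edge(G, F). Edges now: 9
Op 10: add_edge(B, D). Edges now: 10
Op 11: add_edge(A, C). Edges now: 11
Compute levels (Kahn BFS):
  sources (in-degree 0): A, B, G
  process A: level=0
    A->C: in-degree(C)=1, level(C)>=1
    A->E: in-degree(E)=2, level(E)>=1
    A->F: in-degree(F)=3, level(F)>=1
  process B: level=0
    B->D: in-degree(D)=0, level(D)=1, enqueue
    B->E: in-degree(E)=1, level(E)>=1
    B->F: in-degree(F)=2, level(F)>=1
  process G: level=0
    G->F: in-degree(F)=1, level(F)>=1
  process D: level=1
    D->C: in-degree(C)=0, level(C)=2, enqueue
    D->F: in-degree(F)=0, level(F)=2, enqueue
    D->H: in-degree(H)=0, level(H)=2, enqueue
  process C: level=2
  process F: level=2
    F->E: in-degree(E)=0, level(E)=3, enqueue
  process H: level=2
  process E: level=3
All levels: A:0, B:0, C:2, D:1, E:3, F:2, G:0, H:2

Answer: A:0, B:0, C:2, D:1, E:3, F:2, G:0, H:2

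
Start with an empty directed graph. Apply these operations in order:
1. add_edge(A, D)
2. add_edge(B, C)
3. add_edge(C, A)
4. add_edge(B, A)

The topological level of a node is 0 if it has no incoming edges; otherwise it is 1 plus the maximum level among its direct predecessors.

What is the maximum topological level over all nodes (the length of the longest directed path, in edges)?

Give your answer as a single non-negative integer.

Op 1: add_edge(A, D). Edges now: 1
Op 2: add_edge(B, C). Edges now: 2
Op 3: add_edge(C, A). Edges now: 3
Op 4: add_edge(B, A). Edges now: 4
Compute levels (Kahn BFS):
  sources (in-degree 0): B
  process B: level=0
    B->A: in-degree(A)=1, level(A)>=1
    B->C: in-degree(C)=0, level(C)=1, enqueue
  process C: level=1
    C->A: in-degree(A)=0, level(A)=2, enqueue
  process A: level=2
    A->D: in-degree(D)=0, level(D)=3, enqueue
  process D: level=3
All levels: A:2, B:0, C:1, D:3
max level = 3

Answer: 3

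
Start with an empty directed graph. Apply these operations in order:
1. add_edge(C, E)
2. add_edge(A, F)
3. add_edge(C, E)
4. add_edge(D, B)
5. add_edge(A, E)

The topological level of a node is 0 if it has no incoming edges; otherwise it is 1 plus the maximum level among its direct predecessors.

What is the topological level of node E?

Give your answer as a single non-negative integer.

Answer: 1

Derivation:
Op 1: add_edge(C, E). Edges now: 1
Op 2: add_edge(A, F). Edges now: 2
Op 3: add_edge(C, E) (duplicate, no change). Edges now: 2
Op 4: add_edge(D, B). Edges now: 3
Op 5: add_edge(A, E). Edges now: 4
Compute levels (Kahn BFS):
  sources (in-degree 0): A, C, D
  process A: level=0
    A->E: in-degree(E)=1, level(E)>=1
    A->F: in-degree(F)=0, level(F)=1, enqueue
  process C: level=0
    C->E: in-degree(E)=0, level(E)=1, enqueue
  process D: level=0
    D->B: in-degree(B)=0, level(B)=1, enqueue
  process F: level=1
  process E: level=1
  process B: level=1
All levels: A:0, B:1, C:0, D:0, E:1, F:1
level(E) = 1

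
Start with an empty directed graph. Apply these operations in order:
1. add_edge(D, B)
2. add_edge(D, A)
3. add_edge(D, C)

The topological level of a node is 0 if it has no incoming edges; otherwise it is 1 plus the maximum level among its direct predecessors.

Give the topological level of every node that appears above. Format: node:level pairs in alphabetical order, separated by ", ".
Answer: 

Answer: A:1, B:1, C:1, D:0

Derivation:
Op 1: add_edge(D, B). Edges now: 1
Op 2: add_edge(D, A). Edges now: 2
Op 3: add_edge(D, C). Edges now: 3
Compute levels (Kahn BFS):
  sources (in-degree 0): D
  process D: level=0
    D->A: in-degree(A)=0, level(A)=1, enqueue
    D->B: in-degree(B)=0, level(B)=1, enqueue
    D->C: in-degree(C)=0, level(C)=1, enqueue
  process A: level=1
  process B: level=1
  process C: level=1
All levels: A:1, B:1, C:1, D:0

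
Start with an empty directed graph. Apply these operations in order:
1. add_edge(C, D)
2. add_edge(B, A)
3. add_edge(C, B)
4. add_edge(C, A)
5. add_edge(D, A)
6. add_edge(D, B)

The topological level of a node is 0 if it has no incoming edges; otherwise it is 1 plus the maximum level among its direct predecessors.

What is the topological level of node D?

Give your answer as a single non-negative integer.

Op 1: add_edge(C, D). Edges now: 1
Op 2: add_edge(B, A). Edges now: 2
Op 3: add_edge(C, B). Edges now: 3
Op 4: add_edge(C, A). Edges now: 4
Op 5: add_edge(D, A). Edges now: 5
Op 6: add_edge(D, B). Edges now: 6
Compute levels (Kahn BFS):
  sources (in-degree 0): C
  process C: level=0
    C->A: in-degree(A)=2, level(A)>=1
    C->B: in-degree(B)=1, level(B)>=1
    C->D: in-degree(D)=0, level(D)=1, enqueue
  process D: level=1
    D->A: in-degree(A)=1, level(A)>=2
    D->B: in-degree(B)=0, level(B)=2, enqueue
  process B: level=2
    B->A: in-degree(A)=0, level(A)=3, enqueue
  process A: level=3
All levels: A:3, B:2, C:0, D:1
level(D) = 1

Answer: 1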